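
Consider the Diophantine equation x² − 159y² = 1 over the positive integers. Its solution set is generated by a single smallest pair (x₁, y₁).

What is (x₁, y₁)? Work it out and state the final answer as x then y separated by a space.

√159 = [12; 1,1,1,1,3,1,1,1,1,24, …], period ℓ=10 (even) → k=9
a_0=12:  p_0=12·1+0=12,  q_0=12·0+1=1
…
a_5=3:  p_5=3·63+38=227,  q_5=3·5+3=18
…
a_8=1:  p_8=1·517+290=807,  q_8=1·41+23=64
a_9=1:  p_9=1·807+517=1324,  q_9=1·64+41=105
(x₁, y₁) = (1324, 105);  1324² − 159·105² = 1 ✓

1324 105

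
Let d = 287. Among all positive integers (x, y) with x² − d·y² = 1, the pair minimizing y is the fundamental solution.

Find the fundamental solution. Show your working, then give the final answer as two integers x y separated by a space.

288 17

√287 → a₀=16, period (1,15,1,32); ℓ=4 even so k=3
step 0: (16, 1)  from 16·(1,0) + (0,1)
step 1: (17, 1)  from 1·(16,1) + (1,0)
step 2: (271, 16)  from 15·(17,1) + (16,1)
step 3: (288, 17)  from 1·(271,16) + (17,1)
(x₁, y₁) = (288, 17);  288² − 287·17² = 1 ✓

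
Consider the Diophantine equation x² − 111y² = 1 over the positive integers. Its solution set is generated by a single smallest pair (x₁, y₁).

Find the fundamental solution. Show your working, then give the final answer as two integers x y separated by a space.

√111 = [10; 1,1,6,1,1,20, …], period ℓ=6 (even) → k=5
step 0: (10, 1)  from 10·(1,0) + (0,1)
step 1: (11, 1)  from 1·(10,1) + (1,0)
…
step 4: (158, 15)  from 1·(137,13) + (21,2)
step 5: (295, 28)  from 1·(158,15) + (137,13)
→ (295, 28).  Check: 295²=87025, 111·28²=87024, difference 1.

295 28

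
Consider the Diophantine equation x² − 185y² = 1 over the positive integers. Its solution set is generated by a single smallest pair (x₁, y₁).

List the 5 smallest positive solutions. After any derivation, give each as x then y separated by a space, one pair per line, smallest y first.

9249 680
171088001 12578640
3164785833249 232679682040
58542208172352001 4304108745797280
1082913763607381481249 79617403347078403400

d=185: √d = [13; 1,1,1,1,26] (ℓ=5, odd), read p_9/q_9
i=0: a=13 ⇒ p=13, q=1
i=1: a=1 ⇒ p=14, q=1
i=2: a=1 ⇒ p=27, q=2
i=3: a=1 ⇒ p=41, q=3
i=4: a=1 ⇒ p=68, q=5
…
i=6: a=1 ⇒ p=1877, q=138
i=7: a=1 ⇒ p=3686, q=271
i=8: a=1 ⇒ p=5563, q=409
i=9: a=1 ⇒ p=9249, q=680
(x₁, y₁) = (9249, 680);  9249² − 185·680² = 1 ✓
(9249+680√185)^2 = 171088001 + 12578640√185
(9249+680√185)^3 = 3164785833249 + 232679682040√185
(9249+680√185)^4 = 58542208172352001 + 4304108745797280√185
(9249+680√185)^5 = 1082913763607381481249 + 79617403347078403400√185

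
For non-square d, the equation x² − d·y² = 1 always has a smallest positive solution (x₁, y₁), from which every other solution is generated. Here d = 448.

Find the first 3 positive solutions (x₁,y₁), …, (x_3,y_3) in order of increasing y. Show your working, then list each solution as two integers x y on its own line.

127 6
32257 1524
8193151 387090

√448 → a₀=21, period (6,42); ℓ=2 even so k=1
i=0: a=21 ⇒ p=21, q=1
i=1: a=6 ⇒ p=127, q=6
→ (127, 6).  Check: 127²=16129, 448·6²=16128, difference 1.
n=2: (127,6)∘(127,6) = (127·127+448·6·6, 127·6+6·127) = (32257,1524)
n=3: (32257,1524)∘(127,6) = (127·32257+448·6·1524, 127·1524+6·32257) = (8193151,387090)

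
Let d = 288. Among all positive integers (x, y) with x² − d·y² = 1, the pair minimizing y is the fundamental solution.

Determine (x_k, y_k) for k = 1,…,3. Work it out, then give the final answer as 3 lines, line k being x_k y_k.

17 1
577 34
19601 1155

√288 → a₀=16, period (1,32); ℓ=2 even so k=1
step 0: (16, 1)  from 16·(1,0) + (0,1)
step 1: (17, 1)  from 1·(16,1) + (1,0)
(x₁, y₁) = (17, 1);  17² − 288·1² = 1 ✓
n=2: (17,1)∘(17,1) = (17·17+288·1·1, 17·1+1·17) = (577,34)
n=3: (577,34)∘(17,1) = (17·577+288·1·34, 17·34+1·577) = (19601,1155)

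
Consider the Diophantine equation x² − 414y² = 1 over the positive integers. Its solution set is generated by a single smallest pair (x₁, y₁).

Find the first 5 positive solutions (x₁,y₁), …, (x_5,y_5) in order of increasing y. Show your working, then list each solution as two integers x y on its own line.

24335 1196
1184384449 58209320
57643991108495 2833047603204
2805533046066067201 137884426789729360
136545293294391499564175 6710835049023080347996

d=414: √d = [20; 2,1,7,2,7,1,2,40] (ℓ=8, even), read p_7/q_7
k=0  a_k=20  p_k/q_k = 20/1
k=1  a_k=2  p_k/q_k = 41/2
…
k=3  a_k=7  p_k/q_k = 468/23
k=4  a_k=2  p_k/q_k = 997/49
k=5  a_k=7  p_k/q_k = 7447/366
k=6  a_k=1  p_k/q_k = 8444/415
k=7  a_k=2  p_k/q_k = 24335/1196
fundamental: x₁=24335, y₁=1196  (since 592192225 − 414·1430416 = 1)
n=2: (24335,1196)∘(24335,1196) = (24335·24335+414·1196·1196, 24335·1196+1196·24335) = (1184384449,58209320)
n=3: (1184384449,58209320)∘(24335,1196) = (24335·1184384449+414·1196·58209320, 24335·58209320+1196·1184384449) = (57643991108495,2833047603204)
n=4: (57643991108495,2833047603204)∘(24335,1196) = (24335·57643991108495+414·1196·2833047603204, 24335·2833047603204+1196·57643991108495) = (2805533046066067201,137884426789729360)
n=5: (2805533046066067201,137884426789729360)∘(24335,1196) = (24335·2805533046066067201+414·1196·137884426789729360, 24335·137884426789729360+1196·2805533046066067201) = (136545293294391499564175,6710835049023080347996)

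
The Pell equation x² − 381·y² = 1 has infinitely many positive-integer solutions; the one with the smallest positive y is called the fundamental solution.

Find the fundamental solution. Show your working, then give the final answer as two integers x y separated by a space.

√381 = [19; 1,1,12,1,1,38, …], period ℓ=6 (even) → k=5
step 0: (19, 1)  from 19·(1,0) + (0,1)
…
step 4: (527, 27)  from 1·(488,25) + (39,2)
step 5: (1015, 52)  from 1·(527,27) + (488,25)
(x₁, y₁) = (1015, 52);  1015² − 381·52² = 1 ✓

1015 52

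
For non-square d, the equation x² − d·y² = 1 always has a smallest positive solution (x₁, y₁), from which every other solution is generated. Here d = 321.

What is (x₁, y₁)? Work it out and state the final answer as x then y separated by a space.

215 12

√321 = [17; 1,10,1,34, …], period ℓ=4 (even) → k=3
k=0  a_k=17  p_k/q_k = 17/1
…
k=2  a_k=10  p_k/q_k = 197/11
k=3  a_k=1  p_k/q_k = 215/12
(x₁, y₁) = (215, 12);  215² − 321·12² = 1 ✓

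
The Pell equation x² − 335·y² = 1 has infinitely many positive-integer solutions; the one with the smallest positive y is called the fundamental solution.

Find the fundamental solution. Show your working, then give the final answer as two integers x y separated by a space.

604 33

[18; 3,3,3,36] for √335; ℓ=4 ⇒ convergent index 3
k=0  a_k=18  p_k/q_k = 18/1
k=1  a_k=3  p_k/q_k = 55/3
k=2  a_k=3  p_k/q_k = 183/10
k=3  a_k=3  p_k/q_k = 604/33
→ (604, 33).  Check: 604²=364816, 335·33²=364815, difference 1.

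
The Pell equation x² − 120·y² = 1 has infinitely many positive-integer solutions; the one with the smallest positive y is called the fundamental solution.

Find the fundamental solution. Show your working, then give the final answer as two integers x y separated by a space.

11 1

[10; 1,20] for √120; ℓ=2 ⇒ convergent index 1
i=0: a=10 ⇒ p=10, q=1
i=1: a=1 ⇒ p=11, q=1
→ (11, 1).  Check: 11²=121, 120·1²=120, difference 1.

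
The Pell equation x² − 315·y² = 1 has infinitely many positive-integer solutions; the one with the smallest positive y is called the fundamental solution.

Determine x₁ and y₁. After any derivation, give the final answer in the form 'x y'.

71 4

√315 = [17; 1,2,1,34, …], period ℓ=4 (even) → k=3
k=0  a_k=17  p_k/q_k = 17/1
…
k=2  a_k=2  p_k/q_k = 53/3
k=3  a_k=1  p_k/q_k = 71/4
(x₁, y₁) = (71, 4);  71² − 315·4² = 1 ✓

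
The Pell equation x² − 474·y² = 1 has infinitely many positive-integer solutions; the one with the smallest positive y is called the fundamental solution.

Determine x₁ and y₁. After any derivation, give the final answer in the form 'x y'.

193549 8890

[21; 1,3,2,1,1,…,3,1,42] for √474; ℓ=14 ⇒ convergent index 13
step 0: (21, 1)  from 21·(1,0) + (0,1)
step 1: (22, 1)  from 1·(21,1) + (1,0)
step 2: (87, 4)  from 3·(22,1) + (21,1)
…
step 7: (5051, 232)  from 6·(762,35) + (479,22)
step 8: (5813, 267)  from 1·(5051,232) + (762,35)
step 9: (10864, 499)  from 1·(5813,267) + (5051,232)
…
step 11: (44218, 2031)  from 2·(16677,766) + (10864,499)
step 12: (149331, 6859)  from 3·(44218,2031) + (16677,766)
step 13: (193549, 8890)  from 1·(149331,6859) + (44218,2031)
→ (193549, 8890).  Check: 193549²=37461215401, 474·8890²=37461215400, difference 1.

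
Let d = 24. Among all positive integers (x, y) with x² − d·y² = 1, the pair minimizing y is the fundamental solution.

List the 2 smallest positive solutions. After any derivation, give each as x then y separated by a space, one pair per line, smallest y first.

d=24: √d = [4; 1,8] (ℓ=2, even), read p_1/q_1
i=0: a=4 ⇒ p=4, q=1
i=1: a=1 ⇒ p=5, q=1
(x₁, y₁) = (5, 1);  5² − 24·1² = 1 ✓
(5+1√24)^2 = 49 + 10√24

5 1
49 10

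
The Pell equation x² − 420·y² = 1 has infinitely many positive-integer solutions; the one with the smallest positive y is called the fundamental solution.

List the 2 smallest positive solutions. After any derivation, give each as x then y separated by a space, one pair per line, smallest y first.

d=420: √d = [20; 2,40] (ℓ=2, even), read p_1/q_1
k=0  a_k=20  p_k/q_k = 20/1
k=1  a_k=2  p_k/q_k = 41/2
(x₁, y₁) = (41, 2);  41² − 420·2² = 1 ✓
(x_2, y_2) = (41·41 + 420·2·2, 41·2 + 2·41) = (3361, 164)

41 2
3361 164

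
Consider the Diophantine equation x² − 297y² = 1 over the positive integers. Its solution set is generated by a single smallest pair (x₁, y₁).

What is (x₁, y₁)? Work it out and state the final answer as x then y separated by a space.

48599 2820

[17; 4,3,1,1,2,1,1,3,4,34] for √297; ℓ=10 ⇒ convergent index 9
a_0=17:  p_0=17·1+0=17,  q_0=17·0+1=1
a_1=4:  p_1=4·17+1=69,  q_1=4·1+0=4
…
a_3=1:  p_3=1·224+69=293,  q_3=1·13+4=17
a_4=1:  p_4=1·293+224=517,  q_4=1·17+13=30
…
a_7=1:  p_7=1·1844+1327=3171,  q_7=1·107+77=184
a_8=3:  p_8=3·3171+1844=11357,  q_8=3·184+107=659
a_9=4:  p_9=4·11357+3171=48599,  q_9=4·659+184=2820
(x₁, y₁) = (48599, 2820);  48599² − 297·2820² = 1 ✓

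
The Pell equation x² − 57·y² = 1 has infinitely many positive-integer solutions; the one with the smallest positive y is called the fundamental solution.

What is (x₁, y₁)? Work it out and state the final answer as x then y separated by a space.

d=57: √d = [7; 1,1,4,1,1,14] (ℓ=6, even), read p_5/q_5
a_0=7:  p_0=7·1+0=7,  q_0=7·0+1=1
…
a_3=4:  p_3=4·15+8=68,  q_3=4·2+1=9
a_4=1:  p_4=1·68+15=83,  q_4=1·9+2=11
a_5=1:  p_5=1·83+68=151,  q_5=1·11+9=20
→ (151, 20).  Check: 151²=22801, 57·20²=22800, difference 1.

151 20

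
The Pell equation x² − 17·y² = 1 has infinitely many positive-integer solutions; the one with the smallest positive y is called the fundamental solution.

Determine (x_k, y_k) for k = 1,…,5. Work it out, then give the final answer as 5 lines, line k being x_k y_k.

33 8
2177 528
143649 34840
9478657 2298912
625447713 151693352

√17 = [4; 8, …], period ℓ=1 (odd) → k=1
k=0  a_k=4  p_k/q_k = 4/1
k=1  a_k=8  p_k/q_k = 33/8
→ (33, 8).  Check: 33²=1089, 17·8²=1088, difference 1.
(x_2, y_2) = (33·33 + 17·8·8, 33·8 + 8·33) = (2177, 528)
(x_3, y_3) = (33·2177 + 17·8·528, 33·528 + 8·2177) = (143649, 34840)
(x_4, y_4) = (33·143649 + 17·8·34840, 33·34840 + 8·143649) = (9478657, 2298912)
(x_5, y_5) = (33·9478657 + 17·8·2298912, 33·2298912 + 8·9478657) = (625447713, 151693352)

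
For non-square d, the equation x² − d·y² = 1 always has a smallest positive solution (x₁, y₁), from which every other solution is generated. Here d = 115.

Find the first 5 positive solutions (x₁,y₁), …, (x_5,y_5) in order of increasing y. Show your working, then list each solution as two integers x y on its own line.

√115 = [10; 1,2,1,1,1,1,1,2,1,20, …], period ℓ=10 (even) → k=9
k=0  a_k=10  p_k/q_k = 10/1
…
k=4  a_k=1  p_k/q_k = 75/7
k=5  a_k=1  p_k/q_k = 118/11
k=6  a_k=1  p_k/q_k = 193/18
…
k=8  a_k=2  p_k/q_k = 815/76
k=9  a_k=1  p_k/q_k = 1126/105
fundamental: x₁=1126, y₁=105  (since 1267876 − 115·11025 = 1)
(1126+105√115)^2 = 2535751 + 236460√115
(1126+105√115)^3 = 5710510126 + 532507815√115
(1126+105√115)^4 = 12860066268001 + 1199207362920√115
(1126+105√115)^5 = 28960863525028126 + 2700614448788025√115

1126 105
2535751 236460
5710510126 532507815
12860066268001 1199207362920
28960863525028126 2700614448788025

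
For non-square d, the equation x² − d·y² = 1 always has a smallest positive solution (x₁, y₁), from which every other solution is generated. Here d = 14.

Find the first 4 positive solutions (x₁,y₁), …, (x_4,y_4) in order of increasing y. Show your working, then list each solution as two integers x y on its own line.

15 4
449 120
13455 3596
403201 107760

d=14: √d = [3; 1,2,1,6] (ℓ=4, even), read p_3/q_3
step 0: (3, 1)  from 3·(1,0) + (0,1)
step 1: (4, 1)  from 1·(3,1) + (1,0)
step 2: (11, 3)  from 2·(4,1) + (3,1)
step 3: (15, 4)  from 1·(11,3) + (4,1)
(x₁, y₁) = (15, 4);  15² − 14·4² = 1 ✓
(15+4√14)^2 = 449 + 120√14
(15+4√14)^3 = 13455 + 3596√14
(15+4√14)^4 = 403201 + 107760√14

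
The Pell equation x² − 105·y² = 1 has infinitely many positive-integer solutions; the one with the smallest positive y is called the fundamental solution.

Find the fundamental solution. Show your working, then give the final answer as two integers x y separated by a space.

41 4

d=105: √d = [10; 4,20] (ℓ=2, even), read p_1/q_1
a_0=10:  p_0=10·1+0=10,  q_0=10·0+1=1
a_1=4:  p_1=4·10+1=41,  q_1=4·1+0=4
(x₁, y₁) = (41, 4);  41² − 105·4² = 1 ✓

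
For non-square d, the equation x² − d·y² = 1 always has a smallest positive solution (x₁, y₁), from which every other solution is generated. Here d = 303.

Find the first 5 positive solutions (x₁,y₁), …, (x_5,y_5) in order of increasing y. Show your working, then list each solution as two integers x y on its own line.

2524 145
12741151 731960
64317327724 3694933935
324673857609601 18652025771920
1638953568895938124 94155422401718225

d=303: √d = [17; 2,2,5,2,2,34] (ℓ=6, even), read p_5/q_5
step 0: (17, 1)  from 17·(1,0) + (0,1)
step 1: (35, 2)  from 2·(17,1) + (1,0)
step 2: (87, 5)  from 2·(35,2) + (17,1)
step 3: (470, 27)  from 5·(87,5) + (35,2)
step 4: (1027, 59)  from 2·(470,27) + (87,5)
step 5: (2524, 145)  from 2·(1027,59) + (470,27)
fundamental: x₁=2524, y₁=145  (since 6370576 − 303·21025 = 1)
n=2: (2524,145)∘(2524,145) = (2524·2524+303·145·145, 2524·145+145·2524) = (12741151,731960)
n=3: (12741151,731960)∘(2524,145) = (2524·12741151+303·145·731960, 2524·731960+145·12741151) = (64317327724,3694933935)
n=4: (64317327724,3694933935)∘(2524,145) = (2524·64317327724+303·145·3694933935, 2524·3694933935+145·64317327724) = (324673857609601,18652025771920)
n=5: (324673857609601,18652025771920)∘(2524,145) = (2524·324673857609601+303·145·18652025771920, 2524·18652025771920+145·324673857609601) = (1638953568895938124,94155422401718225)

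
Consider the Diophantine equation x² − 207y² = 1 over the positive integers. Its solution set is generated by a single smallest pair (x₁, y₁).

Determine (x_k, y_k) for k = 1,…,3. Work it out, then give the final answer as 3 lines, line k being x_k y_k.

1151 80
2649601 184160
6099380351 423936240

d=207: √d = [14; 2,1,1,2,1,1,2,28] (ℓ=8, even), read p_7/q_7
a_0=14:  p_0=14·1+0=14,  q_0=14·0+1=1
a_1=2:  p_1=2·14+1=29,  q_1=2·1+0=2
a_2=1:  p_2=1·29+14=43,  q_2=1·2+1=3
a_3=1:  p_3=1·43+29=72,  q_3=1·3+2=5
…
a_5=1:  p_5=1·187+72=259,  q_5=1·13+5=18
a_6=1:  p_6=1·259+187=446,  q_6=1·18+13=31
a_7=2:  p_7=2·446+259=1151,  q_7=2·31+18=80
(x₁, y₁) = (1151, 80);  1151² − 207·80² = 1 ✓
k=2:  x_2 = 1151·1151+207·80·80 = 2649601,  y_2 = 1151·80+80·1151 = 184160
k=3:  x_3 = 1151·2649601+207·80·184160 = 6099380351,  y_3 = 1151·184160+80·2649601 = 423936240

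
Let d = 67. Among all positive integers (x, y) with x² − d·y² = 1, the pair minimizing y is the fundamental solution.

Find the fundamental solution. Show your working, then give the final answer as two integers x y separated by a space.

48842 5967

√67 → a₀=8, period (5,2,1,1,7,1,1,2,5,16); ℓ=10 even so k=9
a_0=8:  p_0=8·1+0=8,  q_0=8·0+1=1
a_1=5:  p_1=5·8+1=41,  q_1=5·1+0=5
…
a_3=1:  p_3=1·90+41=131,  q_3=1·11+5=16
…
a_5=7:  p_5=7·221+131=1678,  q_5=7·27+16=205
…
a_7=1:  p_7=1·1899+1678=3577,  q_7=1·232+205=437
a_8=2:  p_8=2·3577+1899=9053,  q_8=2·437+232=1106
a_9=5:  p_9=5·9053+3577=48842,  q_9=5·1106+437=5967
(x₁, y₁) = (48842, 5967);  48842² − 67·5967² = 1 ✓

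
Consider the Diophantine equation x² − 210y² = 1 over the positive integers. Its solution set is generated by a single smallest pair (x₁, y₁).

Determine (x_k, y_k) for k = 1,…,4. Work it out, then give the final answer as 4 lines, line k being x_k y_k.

d=210: √d = [14; 2,28] (ℓ=2, even), read p_1/q_1
a_0=14:  p_0=14·1+0=14,  q_0=14·0+1=1
a_1=2:  p_1=2·14+1=29,  q_1=2·1+0=2
fundamental: x₁=29, y₁=2  (since 841 − 210·4 = 1)
k=2:  x_2 = 29·29+210·2·2 = 1681,  y_2 = 29·2+2·29 = 116
k=3:  x_3 = 29·1681+210·2·116 = 97469,  y_3 = 29·116+2·1681 = 6726
k=4:  x_4 = 29·97469+210·2·6726 = 5651521,  y_4 = 29·6726+2·97469 = 389992

29 2
1681 116
97469 6726
5651521 389992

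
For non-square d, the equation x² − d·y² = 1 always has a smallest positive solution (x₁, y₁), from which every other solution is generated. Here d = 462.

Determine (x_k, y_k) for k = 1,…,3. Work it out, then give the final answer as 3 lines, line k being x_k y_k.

√462 = [21; 2,42, …], period ℓ=2 (even) → k=1
i=0: a=21 ⇒ p=21, q=1
i=1: a=2 ⇒ p=43, q=2
fundamental: x₁=43, y₁=2  (since 1849 − 462·4 = 1)
(x_2, y_2) = (43·43 + 462·2·2, 43·2 + 2·43) = (3697, 172)
(x_3, y_3) = (43·3697 + 462·2·172, 43·172 + 2·3697) = (317899, 14790)

43 2
3697 172
317899 14790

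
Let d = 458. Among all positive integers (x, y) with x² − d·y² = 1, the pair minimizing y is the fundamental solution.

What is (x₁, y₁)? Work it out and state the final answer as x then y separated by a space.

22899 1070

√458 = [21; 2,2,42, …], period ℓ=3 (odd) → k=5
k=0  a_k=21  p_k/q_k = 21/1
…
k=4  a_k=2  p_k/q_k = 9181/429
k=5  a_k=2  p_k/q_k = 22899/1070
→ (22899, 1070).  Check: 22899²=524364201, 458·1070²=524364200, difference 1.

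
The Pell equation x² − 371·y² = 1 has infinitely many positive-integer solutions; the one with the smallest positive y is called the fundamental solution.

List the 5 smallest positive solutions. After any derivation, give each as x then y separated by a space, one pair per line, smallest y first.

[19; 3,1,4,1,3,38] for √371; ℓ=6 ⇒ convergent index 5
a_0=19:  p_0=19·1+0=19,  q_0=19·0+1=1
…
a_4=1:  p_4=1·366+77=443,  q_4=1·19+4=23
a_5=3:  p_5=3·443+366=1695,  q_5=3·23+19=88
(x₁, y₁) = (1695, 88);  1695² − 371·88² = 1 ✓
(x_2, y_2) = (1695·1695 + 371·88·88, 1695·88 + 88·1695) = (5746049, 298320)
(x_3, y_3) = (1695·5746049 + 371·88·298320, 1695·298320 + 88·5746049) = (19479104415, 1011304712)
(x_4, y_4) = (1695·19479104415 + 371·88·1011304712, 1695·1011304712 + 88·19479104415) = (66034158220801, 3428322675360)
(x_5, y_5) = (1695·66034158220801 + 371·88·3428322675360, 1695·3428322675360 + 88·66034158220801) = (223855776889410975, 11622012858165688)

1695 88
5746049 298320
19479104415 1011304712
66034158220801 3428322675360
223855776889410975 11622012858165688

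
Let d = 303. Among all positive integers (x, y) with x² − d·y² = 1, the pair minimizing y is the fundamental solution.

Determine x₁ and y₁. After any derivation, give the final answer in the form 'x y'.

[17; 2,2,5,2,2,34] for √303; ℓ=6 ⇒ convergent index 5
a_0=17:  p_0=17·1+0=17,  q_0=17·0+1=1
a_1=2:  p_1=2·17+1=35,  q_1=2·1+0=2
a_2=2:  p_2=2·35+17=87,  q_2=2·2+1=5
a_3=5:  p_3=5·87+35=470,  q_3=5·5+2=27
a_4=2:  p_4=2·470+87=1027,  q_4=2·27+5=59
a_5=2:  p_5=2·1027+470=2524,  q_5=2·59+27=145
(x₁, y₁) = (2524, 145);  2524² − 303·145² = 1 ✓

2524 145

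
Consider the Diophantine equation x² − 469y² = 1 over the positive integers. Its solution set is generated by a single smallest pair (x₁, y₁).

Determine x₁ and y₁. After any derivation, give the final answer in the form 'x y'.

d=469: √d = [21; 1,1,1,10,6,10,1,1,1,42] (ℓ=10, even), read p_9/q_9
i=0: a=21 ⇒ p=21, q=1
…
i=4: a=10 ⇒ p=693, q=32
i=5: a=6 ⇒ p=4223, q=195
…
i=8: a=1 ⇒ p=90069, q=4159
i=9: a=1 ⇒ p=137215, q=6336
fundamental: x₁=137215, y₁=6336  (since 18827956225 − 469·40144896 = 1)

137215 6336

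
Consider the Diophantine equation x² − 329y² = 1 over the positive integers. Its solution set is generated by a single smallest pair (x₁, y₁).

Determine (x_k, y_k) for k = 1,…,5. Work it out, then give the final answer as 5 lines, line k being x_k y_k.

2376415 131016
11294696504449 622696775280
53681772387237964255 2959571914453911384
255140338255224918953587201 14066342182173360946441440
1212638653869526969777790618564575 66854933113696055535160815363816

d=329: √d = [18; 7,4,2,1,1,4,1,1,2,4,7,36] (ℓ=12, even), read p_11/q_11
a_0=18:  p_0=18·1+0=18,  q_0=18·0+1=1
…
a_2=4:  p_2=4·127+18=526,  q_2=4·7+1=29
a_3=2:  p_3=2·526+127=1179,  q_3=2·29+7=65
a_4=1:  p_4=1·1179+526=1705,  q_4=1·65+29=94
a_5=1:  p_5=1·1705+1179=2884,  q_5=1·94+65=159
a_6=4:  p_6=4·2884+1705=13241,  q_6=4·159+94=730
a_7=1:  p_7=1·13241+2884=16125,  q_7=1·730+159=889
a_8=1:  p_8=1·16125+13241=29366,  q_8=1·889+730=1619
…
a_10=4:  p_10=4·74857+29366=328794,  q_10=4·4127+1619=18127
a_11=7:  p_11=7·328794+74857=2376415,  q_11=7·18127+4127=131016
(x₁, y₁) = (2376415, 131016);  2376415² − 329·131016² = 1 ✓
(2376415+131016√329)^2 = 11294696504449 + 622696775280√329
(2376415+131016√329)^3 = 53681772387237964255 + 2959571914453911384√329
(2376415+131016√329)^4 = 255140338255224918953587201 + 14066342182173360946441440√329
(2376415+131016√329)^5 = 1212638653869526969777790618564575 + 66854933113696055535160815363816√329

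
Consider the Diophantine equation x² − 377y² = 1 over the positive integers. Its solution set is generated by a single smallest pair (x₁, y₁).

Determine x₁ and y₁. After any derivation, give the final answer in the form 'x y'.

√377 → a₀=19, period (2,2,2,38); ℓ=4 even so k=3
a_0=19:  p_0=19·1+0=19,  q_0=19·0+1=1
…
a_2=2:  p_2=2·39+19=97,  q_2=2·2+1=5
a_3=2:  p_3=2·97+39=233,  q_3=2·5+2=12
→ (233, 12).  Check: 233²=54289, 377·12²=54288, difference 1.

233 12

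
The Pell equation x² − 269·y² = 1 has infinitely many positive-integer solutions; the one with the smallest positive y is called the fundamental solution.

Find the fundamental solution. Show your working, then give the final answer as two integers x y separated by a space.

13449 820

√269 = [16; 2,2,32, …], period ℓ=3 (odd) → k=5
k=0  a_k=16  p_k/q_k = 16/1
k=1  a_k=2  p_k/q_k = 33/2
k=2  a_k=2  p_k/q_k = 82/5
k=3  a_k=32  p_k/q_k = 2657/162
k=4  a_k=2  p_k/q_k = 5396/329
k=5  a_k=2  p_k/q_k = 13449/820
→ (13449, 820).  Check: 13449²=180875601, 269·820²=180875600, difference 1.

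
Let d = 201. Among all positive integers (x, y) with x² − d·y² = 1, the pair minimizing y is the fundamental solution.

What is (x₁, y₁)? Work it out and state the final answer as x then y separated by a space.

[14; 5,1,1,1,2,…,1,5,28] for √201; ℓ=14 ⇒ convergent index 13
step 0: (14, 1)  from 14·(1,0) + (0,1)
…
step 3: (156, 11)  from 1·(85,6) + (71,5)
…
step 5: (638, 45)  from 2·(241,17) + (156,11)
step 6: (879, 62)  from 1·(638,45) + (241,17)
step 7: (7670, 541)  from 8·(879,62) + (638,45)
…
step 12: (91402, 6447)  from 1·(58085,4097) + (33317,2350)
step 13: (515095, 36332)  from 5·(91402,6447) + (58085,4097)
→ (515095, 36332).  Check: 515095²=265322859025, 201·36332²=265322859024, difference 1.

515095 36332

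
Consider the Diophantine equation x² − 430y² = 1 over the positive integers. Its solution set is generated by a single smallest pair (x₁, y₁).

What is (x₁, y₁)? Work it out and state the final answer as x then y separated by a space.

√430 = [20; 1,2,1,3,1,…,2,1,40, …], period ℓ=14 (even) → k=13
i=0: a=20 ⇒ p=20, q=1
…
i=4: a=3 ⇒ p=311, q=15
i=5: a=1 ⇒ p=394, q=19
i=6: a=6 ⇒ p=2675, q=129
i=7: a=8 ⇒ p=21794, q=1051
…
i=9: a=1 ⇒ p=155233, q=7486
i=10: a=3 ⇒ p=599138, q=28893
i=11: a=1 ⇒ p=754371, q=36379
i=12: a=2 ⇒ p=2107880, q=101651
i=13: a=1 ⇒ p=2862251, q=138030
(x₁, y₁) = (2862251, 138030);  2862251² − 430·138030² = 1 ✓

2862251 138030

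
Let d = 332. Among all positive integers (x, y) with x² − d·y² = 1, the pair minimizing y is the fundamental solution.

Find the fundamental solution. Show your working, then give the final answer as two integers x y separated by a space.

13447 738

[18; 4,1,1,8,1,1,4,36] for √332; ℓ=8 ⇒ convergent index 7
a_0=18:  p_0=18·1+0=18,  q_0=18·0+1=1
…
a_6=1:  p_6=1·1567+1403=2970,  q_6=1·86+77=163
a_7=4:  p_7=4·2970+1567=13447,  q_7=4·163+86=738
→ (13447, 738).  Check: 13447²=180821809, 332·738²=180821808, difference 1.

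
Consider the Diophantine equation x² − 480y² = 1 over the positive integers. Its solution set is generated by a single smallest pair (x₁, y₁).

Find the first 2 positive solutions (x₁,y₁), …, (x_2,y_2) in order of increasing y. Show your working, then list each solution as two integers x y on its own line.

[21; 1,9,1,42] for √480; ℓ=4 ⇒ convergent index 3
step 0: (21, 1)  from 21·(1,0) + (0,1)
step 1: (22, 1)  from 1·(21,1) + (1,0)
step 2: (219, 10)  from 9·(22,1) + (21,1)
step 3: (241, 11)  from 1·(219,10) + (22,1)
fundamental: x₁=241, y₁=11  (since 58081 − 480·121 = 1)
(241+11√480)^2 = 116161 + 5302√480

241 11
116161 5302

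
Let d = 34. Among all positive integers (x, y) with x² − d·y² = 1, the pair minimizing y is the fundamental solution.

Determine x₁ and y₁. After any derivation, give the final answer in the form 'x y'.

√34 = [5; 1,4,1,10, …], period ℓ=4 (even) → k=3
k=0  a_k=5  p_k/q_k = 5/1
k=1  a_k=1  p_k/q_k = 6/1
k=2  a_k=4  p_k/q_k = 29/5
k=3  a_k=1  p_k/q_k = 35/6
→ (35, 6).  Check: 35²=1225, 34·6²=1224, difference 1.

35 6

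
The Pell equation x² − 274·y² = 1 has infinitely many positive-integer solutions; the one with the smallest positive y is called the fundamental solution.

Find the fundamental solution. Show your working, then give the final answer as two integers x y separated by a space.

3959299 239190

d=274: √d = [16; 1,1,4,4,1,1,32] (ℓ=7, odd), read p_13/q_13
step 0: (16, 1)  from 16·(1,0) + (0,1)
step 1: (17, 1)  from 1·(16,1) + (1,0)
…
step 3: (149, 9)  from 4·(33,2) + (17,1)
…
step 5: (778, 47)  from 1·(629,38) + (149,9)
step 6: (1407, 85)  from 1·(778,47) + (629,38)
step 7: (45802, 2767)  from 32·(1407,85) + (778,47)
step 8: (47209, 2852)  from 1·(45802,2767) + (1407,85)
step 9: (93011, 5619)  from 1·(47209,2852) + (45802,2767)
…
step 11: (1770023, 106931)  from 4·(419253,25328) + (93011,5619)
step 12: (2189276, 132259)  from 1·(1770023,106931) + (419253,25328)
step 13: (3959299, 239190)  from 1·(2189276,132259) + (1770023,106931)
→ (3959299, 239190).  Check: 3959299²=15676048571401, 274·239190²=15676048571400, difference 1.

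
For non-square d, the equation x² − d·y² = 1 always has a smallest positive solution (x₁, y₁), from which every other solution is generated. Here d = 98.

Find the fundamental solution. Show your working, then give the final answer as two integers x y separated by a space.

99 10

√98 → a₀=9, period (1,8,1,18); ℓ=4 even so k=3
a_0=9:  p_0=9·1+0=9,  q_0=9·0+1=1
a_1=1:  p_1=1·9+1=10,  q_1=1·1+0=1
a_2=8:  p_2=8·10+9=89,  q_2=8·1+1=9
a_3=1:  p_3=1·89+10=99,  q_3=1·9+1=10
→ (99, 10).  Check: 99²=9801, 98·10²=9800, difference 1.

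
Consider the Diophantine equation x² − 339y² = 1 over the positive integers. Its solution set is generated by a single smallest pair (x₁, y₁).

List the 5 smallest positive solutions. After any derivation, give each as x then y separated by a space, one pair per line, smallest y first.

97970 5321
19196241799 1042596740
3761311617998090 204286405230279
736991398411349512801 40027878239778270520
144406094600958511920229850 7843062462097867920458521

[18; 2,2,2,1,17,1,2,2,2,36] for √339; ℓ=10 ⇒ convergent index 9
a_0=18:  p_0=18·1+0=18,  q_0=18·0+1=1
…
a_2=2:  p_2=2·37+18=92,  q_2=2·2+1=5
…
a_4=1:  p_4=1·221+92=313,  q_4=1·12+5=17
…
a_6=1:  p_6=1·5542+313=5855,  q_6=1·301+17=318
a_7=2:  p_7=2·5855+5542=17252,  q_7=2·318+301=937
a_8=2:  p_8=2·17252+5855=40359,  q_8=2·937+318=2192
a_9=2:  p_9=2·40359+17252=97970,  q_9=2·2192+937=5321
→ (97970, 5321).  Check: 97970²=9598120900, 339·5321²=9598120899, difference 1.
(x_2, y_2) = (97970·97970 + 339·5321·5321, 97970·5321 + 5321·97970) = (19196241799, 1042596740)
(x_3, y_3) = (97970·19196241799 + 339·5321·1042596740, 97970·1042596740 + 5321·19196241799) = (3761311617998090, 204286405230279)
(x_4, y_4) = (97970·3761311617998090 + 339·5321·204286405230279, 97970·204286405230279 + 5321·3761311617998090) = (736991398411349512801, 40027878239778270520)
(x_5, y_5) = (97970·736991398411349512801 + 339·5321·40027878239778270520, 97970·40027878239778270520 + 5321·736991398411349512801) = (144406094600958511920229850, 7843062462097867920458521)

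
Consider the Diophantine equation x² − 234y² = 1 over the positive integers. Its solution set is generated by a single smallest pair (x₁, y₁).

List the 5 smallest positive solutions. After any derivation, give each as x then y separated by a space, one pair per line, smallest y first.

5201 340
54100801 3536680
562756526801 36788545020
5853793337683201 382674441761360
60891157735824130001 3980579506413121700

√234 → a₀=15, period (3,2,1,2,1,2,3,30); ℓ=8 even so k=7
k=0  a_k=15  p_k/q_k = 15/1
…
k=4  a_k=2  p_k/q_k = 413/27
…
k=6  a_k=2  p_k/q_k = 1545/101
k=7  a_k=3  p_k/q_k = 5201/340
→ (5201, 340).  Check: 5201²=27050401, 234·340²=27050400, difference 1.
(5201+340√234)^2 = 54100801 + 3536680√234
(5201+340√234)^3 = 562756526801 + 36788545020√234
(5201+340√234)^4 = 5853793337683201 + 382674441761360√234
(5201+340√234)^5 = 60891157735824130001 + 3980579506413121700√234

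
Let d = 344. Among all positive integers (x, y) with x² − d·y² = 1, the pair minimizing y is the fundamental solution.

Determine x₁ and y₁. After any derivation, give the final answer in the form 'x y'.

10405 561

√344 = [18; 1,1,4,1,3,1,4,1,1,36, …], period ℓ=10 (even) → k=9
step 0: (18, 1)  from 18·(1,0) + (0,1)
step 1: (19, 1)  from 1·(18,1) + (1,0)
step 2: (37, 2)  from 1·(19,1) + (18,1)
step 3: (167, 9)  from 4·(37,2) + (19,1)
…
step 6: (983, 53)  from 1·(779,42) + (204,11)
step 7: (4711, 254)  from 4·(983,53) + (779,42)
step 8: (5694, 307)  from 1·(4711,254) + (983,53)
step 9: (10405, 561)  from 1·(5694,307) + (4711,254)
→ (10405, 561).  Check: 10405²=108264025, 344·561²=108264024, difference 1.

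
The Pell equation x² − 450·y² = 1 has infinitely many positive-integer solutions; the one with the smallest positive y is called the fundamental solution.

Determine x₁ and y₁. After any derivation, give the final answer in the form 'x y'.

[21; 4,1,2,4,2,1,4,42] for √450; ℓ=8 ⇒ convergent index 7
a_0=21:  p_0=21·1+0=21,  q_0=21·0+1=1
…
a_3=2:  p_3=2·106+85=297,  q_3=2·5+4=14
a_4=4:  p_4=4·297+106=1294,  q_4=4·14+5=61
…
a_6=1:  p_6=1·2885+1294=4179,  q_6=1·136+61=197
a_7=4:  p_7=4·4179+2885=19601,  q_7=4·197+136=924
→ (19601, 924).  Check: 19601²=384199201, 450·924²=384199200, difference 1.

19601 924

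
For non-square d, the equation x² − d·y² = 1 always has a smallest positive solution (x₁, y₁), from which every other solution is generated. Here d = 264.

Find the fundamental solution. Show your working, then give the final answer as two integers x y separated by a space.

d=264: √d = [16; 4,32] (ℓ=2, even), read p_1/q_1
k=0  a_k=16  p_k/q_k = 16/1
k=1  a_k=4  p_k/q_k = 65/4
(x₁, y₁) = (65, 4);  65² − 264·4² = 1 ✓

65 4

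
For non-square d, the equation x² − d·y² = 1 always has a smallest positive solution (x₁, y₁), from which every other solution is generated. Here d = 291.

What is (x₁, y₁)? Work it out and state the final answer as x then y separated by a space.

√291 = [17; 17,34, …], period ℓ=2 (even) → k=1
step 0: (17, 1)  from 17·(1,0) + (0,1)
step 1: (290, 17)  from 17·(17,1) + (1,0)
(x₁, y₁) = (290, 17);  290² − 291·17² = 1 ✓

290 17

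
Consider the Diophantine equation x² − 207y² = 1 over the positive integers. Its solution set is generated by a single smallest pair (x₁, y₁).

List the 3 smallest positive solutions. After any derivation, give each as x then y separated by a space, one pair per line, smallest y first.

1151 80
2649601 184160
6099380351 423936240

d=207: √d = [14; 2,1,1,2,1,1,2,28] (ℓ=8, even), read p_7/q_7
step 0: (14, 1)  from 14·(1,0) + (0,1)
step 1: (29, 2)  from 2·(14,1) + (1,0)
step 2: (43, 3)  from 1·(29,2) + (14,1)
step 3: (72, 5)  from 1·(43,3) + (29,2)
…
step 5: (259, 18)  from 1·(187,13) + (72,5)
step 6: (446, 31)  from 1·(259,18) + (187,13)
step 7: (1151, 80)  from 2·(446,31) + (259,18)
→ (1151, 80).  Check: 1151²=1324801, 207·80²=1324800, difference 1.
(1151+80√207)^2 = 2649601 + 184160√207
(1151+80√207)^3 = 6099380351 + 423936240√207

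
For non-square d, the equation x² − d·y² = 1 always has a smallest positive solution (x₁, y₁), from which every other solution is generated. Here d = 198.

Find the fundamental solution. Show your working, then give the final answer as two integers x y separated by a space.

197 14

√198 = [14; 14,28, …], period ℓ=2 (even) → k=1
a_0=14:  p_0=14·1+0=14,  q_0=14·0+1=1
a_1=14:  p_1=14·14+1=197,  q_1=14·1+0=14
→ (197, 14).  Check: 197²=38809, 198·14²=38808, difference 1.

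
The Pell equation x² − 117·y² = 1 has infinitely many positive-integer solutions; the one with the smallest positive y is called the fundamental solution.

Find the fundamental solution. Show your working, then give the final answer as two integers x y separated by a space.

649 60

√117 → a₀=10, period (1,4,2,4,1,20); ℓ=6 even so k=5
k=0  a_k=10  p_k/q_k = 10/1
k=1  a_k=1  p_k/q_k = 11/1
k=2  a_k=4  p_k/q_k = 54/5
…
k=4  a_k=4  p_k/q_k = 530/49
k=5  a_k=1  p_k/q_k = 649/60
fundamental: x₁=649, y₁=60  (since 421201 − 117·3600 = 1)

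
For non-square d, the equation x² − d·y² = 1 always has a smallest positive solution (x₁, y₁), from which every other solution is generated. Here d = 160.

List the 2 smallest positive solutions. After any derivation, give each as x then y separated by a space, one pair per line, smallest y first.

721 57
1039681 82194

[12; 1,1,1,5,1,1,1,24] for √160; ℓ=8 ⇒ convergent index 7
step 0: (12, 1)  from 12·(1,0) + (0,1)
step 1: (13, 1)  from 1·(12,1) + (1,0)
…
step 3: (38, 3)  from 1·(25,2) + (13,1)
…
step 5: (253, 20)  from 1·(215,17) + (38,3)
step 6: (468, 37)  from 1·(253,20) + (215,17)
step 7: (721, 57)  from 1·(468,37) + (253,20)
fundamental: x₁=721, y₁=57  (since 519841 − 160·3249 = 1)
(721+57√160)^2 = 1039681 + 82194√160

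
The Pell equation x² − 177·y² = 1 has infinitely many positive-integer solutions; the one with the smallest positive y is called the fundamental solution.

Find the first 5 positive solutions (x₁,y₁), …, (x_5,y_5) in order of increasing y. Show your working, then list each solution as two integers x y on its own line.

62423 4692
7793261857 585777432
972957569736599 73131969270780
121469860743542176897 9130233834994022448
15165026233415309047146263 1139873173290531757272228

[13; 3,3,2,8,2,3,3,26] for √177; ℓ=8 ⇒ convergent index 7
step 0: (13, 1)  from 13·(1,0) + (0,1)
…
step 3: (306, 23)  from 2·(133,10) + (40,3)
…
step 6: (18985, 1427)  from 3·(5468,411) + (2581,194)
step 7: (62423, 4692)  from 3·(18985,1427) + (5468,411)
fundamental: x₁=62423, y₁=4692  (since 3896630929 − 177·22014864 = 1)
k=2:  x_2 = 62423·62423+177·4692·4692 = 7793261857,  y_2 = 62423·4692+4692·62423 = 585777432
k=3:  x_3 = 62423·7793261857+177·4692·585777432 = 972957569736599,  y_3 = 62423·585777432+4692·7793261857 = 73131969270780
k=4:  x_4 = 62423·972957569736599+177·4692·73131969270780 = 121469860743542176897,  y_4 = 62423·73131969270780+4692·972957569736599 = 9130233834994022448
k=5:  x_5 = 62423·121469860743542176897+177·4692·9130233834994022448 = 15165026233415309047146263,  y_5 = 62423·9130233834994022448+4692·121469860743542176897 = 1139873173290531757272228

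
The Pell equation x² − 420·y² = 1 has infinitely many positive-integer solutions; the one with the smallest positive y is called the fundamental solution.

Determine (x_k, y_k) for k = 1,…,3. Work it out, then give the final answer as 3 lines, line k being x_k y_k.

[20; 2,40] for √420; ℓ=2 ⇒ convergent index 1
i=0: a=20 ⇒ p=20, q=1
i=1: a=2 ⇒ p=41, q=2
fundamental: x₁=41, y₁=2  (since 1681 − 420·4 = 1)
(x_2, y_2) = (41·41 + 420·2·2, 41·2 + 2·41) = (3361, 164)
(x_3, y_3) = (41·3361 + 420·2·164, 41·164 + 2·3361) = (275561, 13446)

41 2
3361 164
275561 13446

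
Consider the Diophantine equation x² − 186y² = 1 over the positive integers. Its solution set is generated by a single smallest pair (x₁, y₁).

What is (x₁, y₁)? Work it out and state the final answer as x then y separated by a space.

√186 = [13; 1,1,1,3,4,3,1,1,1,26, …], period ℓ=10 (even) → k=9
i=0: a=13 ⇒ p=13, q=1
…
i=5: a=4 ⇒ p=641, q=47
i=6: a=3 ⇒ p=2073, q=152
i=7: a=1 ⇒ p=2714, q=199
i=8: a=1 ⇒ p=4787, q=351
i=9: a=1 ⇒ p=7501, q=550
→ (7501, 550).  Check: 7501²=56265001, 186·550²=56265000, difference 1.

7501 550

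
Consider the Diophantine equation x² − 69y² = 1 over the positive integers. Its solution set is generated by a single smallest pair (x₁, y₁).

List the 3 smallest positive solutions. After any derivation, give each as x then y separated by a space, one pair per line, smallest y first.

√69 → a₀=8, period (3,3,1,4,1,3,3,16); ℓ=8 even so k=7
step 0: (8, 1)  from 8·(1,0) + (0,1)
step 1: (25, 3)  from 3·(8,1) + (1,0)
…
step 5: (623, 75)  from 1·(515,62) + (108,13)
step 6: (2384, 287)  from 3·(623,75) + (515,62)
step 7: (7775, 936)  from 3·(2384,287) + (623,75)
fundamental: x₁=7775, y₁=936  (since 60450625 − 69·876096 = 1)
(x_2, y_2) = (7775·7775 + 69·936·936, 7775·936 + 936·7775) = (120901249, 14554800)
(x_3, y_3) = (7775·120901249 + 69·936·14554800, 7775·14554800 + 936·120901249) = (1880014414175, 226327139064)

7775 936
120901249 14554800
1880014414175 226327139064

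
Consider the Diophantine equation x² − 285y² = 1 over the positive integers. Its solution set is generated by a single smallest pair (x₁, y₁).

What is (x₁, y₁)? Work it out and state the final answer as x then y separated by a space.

d=285: √d = [16; 1,7,2,7,1,32] (ℓ=6, even), read p_5/q_5
step 0: (16, 1)  from 16·(1,0) + (0,1)
step 1: (17, 1)  from 1·(16,1) + (1,0)
step 2: (135, 8)  from 7·(17,1) + (16,1)
step 3: (287, 17)  from 2·(135,8) + (17,1)
step 4: (2144, 127)  from 7·(287,17) + (135,8)
step 5: (2431, 144)  from 1·(2144,127) + (287,17)
(x₁, y₁) = (2431, 144);  2431² − 285·144² = 1 ✓

2431 144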